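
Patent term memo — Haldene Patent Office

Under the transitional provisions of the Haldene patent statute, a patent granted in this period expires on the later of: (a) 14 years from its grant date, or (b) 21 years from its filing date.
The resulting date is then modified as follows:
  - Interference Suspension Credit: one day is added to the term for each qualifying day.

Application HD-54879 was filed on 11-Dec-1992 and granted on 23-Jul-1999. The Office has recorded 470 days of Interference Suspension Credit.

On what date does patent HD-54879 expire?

2015-03-26

(a) grant + 14 years → 23 July 2013.
(b) filing + 21 years → 11 December 2013.
Later of the two: 11 December 2013.
Interference Suspension Credit: +470 days → 26 March 2015.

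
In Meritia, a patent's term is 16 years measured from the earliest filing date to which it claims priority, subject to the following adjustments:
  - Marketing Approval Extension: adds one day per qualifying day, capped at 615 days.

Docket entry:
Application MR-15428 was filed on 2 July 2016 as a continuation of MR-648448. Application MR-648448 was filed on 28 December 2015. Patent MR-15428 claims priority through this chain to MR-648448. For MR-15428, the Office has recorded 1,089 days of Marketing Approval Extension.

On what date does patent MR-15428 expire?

September 3, 2033

Earliest priority filing: 28 December 2015.
Base term: 28 December 2015 + 16 years → 28 December 2031.
Marketing Approval Extension: 1089 days claimed exceeds the 615-day cap, so +615 days → 3 September 2033.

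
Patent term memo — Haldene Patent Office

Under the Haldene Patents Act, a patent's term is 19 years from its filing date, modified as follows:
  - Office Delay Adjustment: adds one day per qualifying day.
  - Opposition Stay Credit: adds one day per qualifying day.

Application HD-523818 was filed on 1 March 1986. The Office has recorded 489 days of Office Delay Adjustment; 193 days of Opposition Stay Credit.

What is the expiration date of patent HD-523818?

Base term: filing date + 19 years → 1 March 2005.
Office Delay Adjustment: +489 days → 3 July 2006.
Opposition Stay Credit: +193 days → 12 January 2007.

2007-01-12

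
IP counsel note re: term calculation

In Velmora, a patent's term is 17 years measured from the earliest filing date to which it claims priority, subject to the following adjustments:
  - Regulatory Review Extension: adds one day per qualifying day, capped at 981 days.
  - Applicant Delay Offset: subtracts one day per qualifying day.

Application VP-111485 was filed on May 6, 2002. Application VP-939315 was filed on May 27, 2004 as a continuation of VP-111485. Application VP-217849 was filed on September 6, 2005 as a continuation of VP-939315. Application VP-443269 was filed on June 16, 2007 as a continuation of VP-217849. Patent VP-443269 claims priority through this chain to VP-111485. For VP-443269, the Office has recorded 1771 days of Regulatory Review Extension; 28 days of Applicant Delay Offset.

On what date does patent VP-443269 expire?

December 14, 2021

Earliest priority filing: 6 May 2002.
Base term: 6 May 2002 + 17 years → 6 May 2019.
Regulatory Review Extension: 1771 days claimed exceeds the 981-day cap, so +981 days → 11 January 2022.
Applicant Delay Offset: −28 days → 14 December 2021.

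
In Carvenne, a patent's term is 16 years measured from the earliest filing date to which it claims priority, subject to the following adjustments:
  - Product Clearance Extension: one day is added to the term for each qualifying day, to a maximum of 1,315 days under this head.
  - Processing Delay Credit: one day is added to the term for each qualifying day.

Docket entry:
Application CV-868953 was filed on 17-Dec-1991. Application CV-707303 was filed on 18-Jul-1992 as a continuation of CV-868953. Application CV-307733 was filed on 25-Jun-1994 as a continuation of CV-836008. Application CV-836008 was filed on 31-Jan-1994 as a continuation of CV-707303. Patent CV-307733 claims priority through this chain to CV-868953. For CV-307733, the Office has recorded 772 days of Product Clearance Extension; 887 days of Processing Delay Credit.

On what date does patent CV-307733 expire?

July 2, 2012

Earliest priority filing: 17 December 1991.
Base term: 17 December 1991 + 16 years → 17 December 2007.
Product Clearance Extension: 772 days (within the 1315-day cap) → +772 days → 27 January 2010.
Processing Delay Credit: +887 days → 2 July 2012.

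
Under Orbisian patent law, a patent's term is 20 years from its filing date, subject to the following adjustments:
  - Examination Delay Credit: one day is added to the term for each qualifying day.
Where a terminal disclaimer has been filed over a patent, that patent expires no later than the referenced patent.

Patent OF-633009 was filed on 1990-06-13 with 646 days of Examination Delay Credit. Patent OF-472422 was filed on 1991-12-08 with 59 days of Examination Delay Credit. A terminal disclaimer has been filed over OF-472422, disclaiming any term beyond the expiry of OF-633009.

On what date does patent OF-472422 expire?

2012-02-05

Natural term of OF-472422:
  Base: filing + 20 years → 8 December 2011.
  Examination Delay Credit: +59 days → 5 February 2012.
Expiry of referenced patent OF-633009:
  Base: filing + 20 years → 13 June 2010.
  Examination Delay Credit: +646 days → 20 March 2012.
Terminal disclaimer: OF-472422 expires on the earlier of 5 February 2012 and 20 March 2012.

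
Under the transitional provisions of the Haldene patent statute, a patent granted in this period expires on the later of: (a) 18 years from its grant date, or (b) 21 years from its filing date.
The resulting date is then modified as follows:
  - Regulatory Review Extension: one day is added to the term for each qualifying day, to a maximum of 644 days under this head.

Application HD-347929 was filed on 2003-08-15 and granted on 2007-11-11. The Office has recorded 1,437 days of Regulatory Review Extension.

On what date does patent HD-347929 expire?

2027-08-17

(a) grant + 18 years → 11 November 2025.
(b) filing + 21 years → 15 August 2024.
Later of the two: 11 November 2025.
Regulatory Review Extension: 1437 days claimed exceeds the 644-day cap, so +644 days → 17 August 2027.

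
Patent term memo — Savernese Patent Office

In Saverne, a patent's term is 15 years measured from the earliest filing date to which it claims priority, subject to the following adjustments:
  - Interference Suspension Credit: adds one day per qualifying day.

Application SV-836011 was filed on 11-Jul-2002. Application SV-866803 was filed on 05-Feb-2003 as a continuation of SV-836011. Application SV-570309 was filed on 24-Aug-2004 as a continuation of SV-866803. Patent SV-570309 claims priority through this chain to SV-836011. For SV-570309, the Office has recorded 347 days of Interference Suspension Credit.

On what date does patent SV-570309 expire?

Earliest priority filing: 11 July 2002.
Base term: 11 July 2002 + 15 years → 11 July 2017.
Interference Suspension Credit: +347 days → 23 June 2018.

2018-06-23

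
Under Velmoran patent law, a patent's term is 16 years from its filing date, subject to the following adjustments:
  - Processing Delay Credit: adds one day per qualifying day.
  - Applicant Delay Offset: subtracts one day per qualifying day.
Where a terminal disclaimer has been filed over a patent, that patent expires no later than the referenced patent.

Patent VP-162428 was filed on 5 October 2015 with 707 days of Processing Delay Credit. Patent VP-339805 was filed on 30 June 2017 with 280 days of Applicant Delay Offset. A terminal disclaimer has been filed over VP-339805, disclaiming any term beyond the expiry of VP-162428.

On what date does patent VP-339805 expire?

Natural term of VP-339805:
  Base: filing + 16 years → 30 June 2033.
  Applicant Delay Offset: −280 days → 23 September 2032.
Expiry of referenced patent VP-162428:
  Base: filing + 16 years → 5 October 2031.
  Processing Delay Credit: +707 days → 11 September 2033.
Terminal disclaimer: VP-339805 expires on the earlier of 23 September 2032 and 11 September 2033.

September 23, 2032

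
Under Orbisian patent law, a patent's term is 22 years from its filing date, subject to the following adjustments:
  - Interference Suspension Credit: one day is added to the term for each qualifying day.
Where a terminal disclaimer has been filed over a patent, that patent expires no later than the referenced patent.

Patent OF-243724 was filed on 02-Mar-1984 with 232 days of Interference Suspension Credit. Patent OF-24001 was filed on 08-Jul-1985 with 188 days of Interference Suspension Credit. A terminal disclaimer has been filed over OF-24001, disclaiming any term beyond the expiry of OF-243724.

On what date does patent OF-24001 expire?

2006-10-20

Natural term of OF-24001:
  Base: filing + 22 years → 8 July 2007.
  Interference Suspension Credit: +188 days → 12 January 2008.
Expiry of referenced patent OF-243724:
  Base: filing + 22 years → 2 March 2006.
  Interference Suspension Credit: +232 days → 20 October 2006.
Terminal disclaimer: OF-24001 expires on the earlier of 12 January 2008 and 20 October 2006.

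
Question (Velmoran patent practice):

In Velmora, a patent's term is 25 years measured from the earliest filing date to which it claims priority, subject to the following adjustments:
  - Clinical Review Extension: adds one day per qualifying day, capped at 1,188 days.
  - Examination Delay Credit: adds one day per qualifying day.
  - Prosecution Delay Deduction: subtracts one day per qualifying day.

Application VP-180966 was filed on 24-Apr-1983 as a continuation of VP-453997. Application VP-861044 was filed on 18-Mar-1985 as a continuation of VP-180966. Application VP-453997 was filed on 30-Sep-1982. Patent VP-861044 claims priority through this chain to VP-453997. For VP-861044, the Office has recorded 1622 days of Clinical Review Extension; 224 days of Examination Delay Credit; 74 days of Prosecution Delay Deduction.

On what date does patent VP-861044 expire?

May 30, 2011

Earliest priority filing: 30 September 1982.
Base term: 30 September 1982 + 25 years → 30 September 2007.
Clinical Review Extension: 1622 days claimed exceeds the 1188-day cap, so +1188 days → 31 December 2010.
Examination Delay Credit: +224 days → 12 August 2011.
Prosecution Delay Deduction: −74 days → 30 May 2011.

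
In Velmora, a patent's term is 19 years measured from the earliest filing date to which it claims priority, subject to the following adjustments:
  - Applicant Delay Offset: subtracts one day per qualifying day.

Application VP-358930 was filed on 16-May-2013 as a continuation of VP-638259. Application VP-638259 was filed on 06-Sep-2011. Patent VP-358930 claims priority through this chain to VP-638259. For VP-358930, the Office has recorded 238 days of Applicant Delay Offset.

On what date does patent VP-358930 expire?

Earliest priority filing: 6 September 2011.
Base term: 6 September 2011 + 19 years → 6 September 2030.
Applicant Delay Offset: −238 days → 11 January 2030.

2030-01-11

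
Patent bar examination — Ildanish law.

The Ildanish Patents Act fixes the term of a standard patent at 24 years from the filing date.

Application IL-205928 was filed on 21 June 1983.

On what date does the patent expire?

Filing date + 24 years → 21 June 2007.

June 21, 2007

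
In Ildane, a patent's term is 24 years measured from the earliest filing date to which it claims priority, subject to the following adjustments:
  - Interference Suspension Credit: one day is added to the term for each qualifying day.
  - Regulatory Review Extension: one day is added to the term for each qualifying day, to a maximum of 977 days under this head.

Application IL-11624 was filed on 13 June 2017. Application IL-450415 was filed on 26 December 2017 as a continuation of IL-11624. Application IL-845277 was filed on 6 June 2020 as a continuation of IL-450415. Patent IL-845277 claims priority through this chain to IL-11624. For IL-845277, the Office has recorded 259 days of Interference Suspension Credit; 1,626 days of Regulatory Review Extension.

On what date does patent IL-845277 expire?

Earliest priority filing: 13 June 2017.
Base term: 13 June 2017 + 24 years → 13 June 2041.
Interference Suspension Credit: +259 days → 27 February 2042.
Regulatory Review Extension: 1626 days claimed exceeds the 977-day cap, so +977 days → 31 October 2044.

October 31, 2044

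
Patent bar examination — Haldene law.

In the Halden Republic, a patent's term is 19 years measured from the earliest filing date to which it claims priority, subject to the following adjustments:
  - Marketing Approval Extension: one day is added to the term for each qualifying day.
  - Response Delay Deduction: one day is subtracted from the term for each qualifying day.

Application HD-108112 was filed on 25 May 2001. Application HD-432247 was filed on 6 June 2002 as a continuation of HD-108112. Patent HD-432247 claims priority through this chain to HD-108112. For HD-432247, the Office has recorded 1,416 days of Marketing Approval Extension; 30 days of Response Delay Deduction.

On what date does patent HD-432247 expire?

Earliest priority filing: 25 May 2001.
Base term: 25 May 2001 + 19 years → 25 May 2020.
Marketing Approval Extension: +1416 days → 10 April 2024.
Response Delay Deduction: −30 days → 11 March 2024.

March 11, 2024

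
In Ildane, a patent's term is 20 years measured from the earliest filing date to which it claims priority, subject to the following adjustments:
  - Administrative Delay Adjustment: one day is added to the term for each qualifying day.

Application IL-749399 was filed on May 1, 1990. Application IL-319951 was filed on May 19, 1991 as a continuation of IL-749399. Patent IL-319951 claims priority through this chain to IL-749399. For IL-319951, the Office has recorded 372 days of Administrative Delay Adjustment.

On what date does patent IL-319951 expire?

May 8, 2011

Earliest priority filing: 1 May 1990.
Base term: 1 May 1990 + 20 years → 1 May 2010.
Administrative Delay Adjustment: +372 days → 8 May 2011.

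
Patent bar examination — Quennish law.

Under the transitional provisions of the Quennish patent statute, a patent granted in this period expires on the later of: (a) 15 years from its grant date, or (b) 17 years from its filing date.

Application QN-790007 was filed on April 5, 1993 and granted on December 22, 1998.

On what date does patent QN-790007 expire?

(a) grant + 15 years → 22 December 2013.
(b) filing + 17 years → 5 April 2010.
Later of the two: 22 December 2013.

2013-12-22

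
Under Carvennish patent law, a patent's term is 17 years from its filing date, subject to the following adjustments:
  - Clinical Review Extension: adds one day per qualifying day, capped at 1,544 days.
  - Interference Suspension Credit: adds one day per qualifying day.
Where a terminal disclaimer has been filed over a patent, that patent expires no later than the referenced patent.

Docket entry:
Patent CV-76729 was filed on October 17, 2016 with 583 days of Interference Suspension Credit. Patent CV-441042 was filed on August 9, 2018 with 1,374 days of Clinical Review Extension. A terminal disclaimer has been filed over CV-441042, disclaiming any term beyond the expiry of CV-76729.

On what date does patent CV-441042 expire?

May 23, 2035

Natural term of CV-441042:
  Base: filing + 17 years → 9 August 2035.
  Clinical Review Extension: 1374 days (within the 1544-day cap) → +1374 days → 14 May 2039.
Expiry of referenced patent CV-76729:
  Base: filing + 17 years → 17 October 2033.
  Interference Suspension Credit: +583 days → 23 May 2035.
Terminal disclaimer: CV-441042 expires on the earlier of 14 May 2039 and 23 May 2035.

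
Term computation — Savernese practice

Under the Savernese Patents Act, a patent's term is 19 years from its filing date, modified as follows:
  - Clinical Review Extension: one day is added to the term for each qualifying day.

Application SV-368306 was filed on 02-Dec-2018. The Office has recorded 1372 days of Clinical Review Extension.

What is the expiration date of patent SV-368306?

Base term: filing date + 19 years → 2 December 2037.
Clinical Review Extension: +1372 days → 4 September 2041.

September 4, 2041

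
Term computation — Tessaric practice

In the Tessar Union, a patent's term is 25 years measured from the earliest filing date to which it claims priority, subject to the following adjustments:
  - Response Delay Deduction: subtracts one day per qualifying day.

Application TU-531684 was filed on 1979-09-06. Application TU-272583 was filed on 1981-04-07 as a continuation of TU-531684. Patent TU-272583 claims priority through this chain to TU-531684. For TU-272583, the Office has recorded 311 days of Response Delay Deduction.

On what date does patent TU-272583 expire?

2003-10-31

Earliest priority filing: 6 September 1979.
Base term: 6 September 1979 + 25 years → 6 September 2004.
Response Delay Deduction: −311 days → 31 October 2003.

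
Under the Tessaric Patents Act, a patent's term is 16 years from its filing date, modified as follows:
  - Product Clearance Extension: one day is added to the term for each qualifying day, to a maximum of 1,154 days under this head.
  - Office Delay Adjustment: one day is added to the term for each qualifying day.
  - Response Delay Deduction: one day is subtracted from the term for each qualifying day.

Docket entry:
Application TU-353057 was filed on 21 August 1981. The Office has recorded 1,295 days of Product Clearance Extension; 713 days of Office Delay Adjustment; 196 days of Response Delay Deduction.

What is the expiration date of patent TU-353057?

Base term: filing date + 16 years → 21 August 1997.
Product Clearance Extension: 1295 days claimed exceeds the 1154-day cap, so +1154 days → 18 October 2000.
Office Delay Adjustment: +713 days → 1 October 2002.
Response Delay Deduction: −196 days → 19 March 2002.

March 19, 2002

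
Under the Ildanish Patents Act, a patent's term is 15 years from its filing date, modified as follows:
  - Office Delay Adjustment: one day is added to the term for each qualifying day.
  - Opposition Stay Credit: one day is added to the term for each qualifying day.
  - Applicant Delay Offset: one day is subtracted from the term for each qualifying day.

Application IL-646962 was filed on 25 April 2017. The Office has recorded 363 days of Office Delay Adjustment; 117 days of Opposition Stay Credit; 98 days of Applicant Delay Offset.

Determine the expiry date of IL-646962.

2033-05-12

Base term: filing date + 15 years → 25 April 2032.
Office Delay Adjustment: +363 days → 23 April 2033.
Opposition Stay Credit: +117 days → 18 August 2033.
Applicant Delay Offset: −98 days → 12 May 2033.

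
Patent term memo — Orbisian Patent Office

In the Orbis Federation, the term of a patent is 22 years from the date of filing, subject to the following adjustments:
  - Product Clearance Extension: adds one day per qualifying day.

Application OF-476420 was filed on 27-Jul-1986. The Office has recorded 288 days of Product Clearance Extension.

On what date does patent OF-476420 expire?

2009-05-11

Base term: filing date + 22 years → 27 July 2008.
Product Clearance Extension: +288 days → 11 May 2009.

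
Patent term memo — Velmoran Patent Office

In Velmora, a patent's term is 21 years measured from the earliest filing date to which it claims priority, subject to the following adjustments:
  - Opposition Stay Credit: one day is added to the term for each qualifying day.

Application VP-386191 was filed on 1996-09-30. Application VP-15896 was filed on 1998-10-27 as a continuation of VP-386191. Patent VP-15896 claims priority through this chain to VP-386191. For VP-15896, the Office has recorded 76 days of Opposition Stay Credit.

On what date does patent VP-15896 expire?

Earliest priority filing: 30 September 1996.
Base term: 30 September 1996 + 21 years → 30 September 2017.
Opposition Stay Credit: +76 days → 15 December 2017.

2017-12-15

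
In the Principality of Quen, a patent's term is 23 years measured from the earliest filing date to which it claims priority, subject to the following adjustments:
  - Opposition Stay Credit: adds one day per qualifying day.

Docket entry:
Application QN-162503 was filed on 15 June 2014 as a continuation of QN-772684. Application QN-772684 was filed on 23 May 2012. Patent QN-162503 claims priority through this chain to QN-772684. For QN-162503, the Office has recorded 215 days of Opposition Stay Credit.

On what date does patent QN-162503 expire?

Earliest priority filing: 23 May 2012.
Base term: 23 May 2012 + 23 years → 23 May 2035.
Opposition Stay Credit: +215 days → 24 December 2035.

December 24, 2035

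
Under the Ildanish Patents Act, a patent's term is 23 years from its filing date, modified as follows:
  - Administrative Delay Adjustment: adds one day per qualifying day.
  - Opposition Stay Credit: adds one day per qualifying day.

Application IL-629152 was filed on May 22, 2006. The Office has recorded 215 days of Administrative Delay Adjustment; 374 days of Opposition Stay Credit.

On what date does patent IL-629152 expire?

Base term: filing date + 23 years → 22 May 2029.
Administrative Delay Adjustment: +215 days → 23 December 2029.
Opposition Stay Credit: +374 days → 1 January 2031.

2031-01-01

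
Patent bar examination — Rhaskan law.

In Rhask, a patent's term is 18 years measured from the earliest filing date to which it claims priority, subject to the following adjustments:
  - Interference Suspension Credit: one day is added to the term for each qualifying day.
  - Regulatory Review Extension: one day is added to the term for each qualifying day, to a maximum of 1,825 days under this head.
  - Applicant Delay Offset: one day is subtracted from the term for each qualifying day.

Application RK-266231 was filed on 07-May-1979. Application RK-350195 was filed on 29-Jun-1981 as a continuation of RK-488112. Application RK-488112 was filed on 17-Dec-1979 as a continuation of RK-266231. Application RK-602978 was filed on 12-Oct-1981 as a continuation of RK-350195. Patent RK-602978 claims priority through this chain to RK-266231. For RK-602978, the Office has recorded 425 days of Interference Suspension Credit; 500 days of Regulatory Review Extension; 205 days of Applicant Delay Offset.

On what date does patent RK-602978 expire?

Earliest priority filing: 7 May 1979.
Base term: 7 May 1979 + 18 years → 7 May 1997.
Interference Suspension Credit: +425 days → 6 July 1998.
Regulatory Review Extension: 500 days (within the 1825-day cap) → +500 days → 18 November 1999.
Applicant Delay Offset: −205 days → 27 April 1999.

1999-04-27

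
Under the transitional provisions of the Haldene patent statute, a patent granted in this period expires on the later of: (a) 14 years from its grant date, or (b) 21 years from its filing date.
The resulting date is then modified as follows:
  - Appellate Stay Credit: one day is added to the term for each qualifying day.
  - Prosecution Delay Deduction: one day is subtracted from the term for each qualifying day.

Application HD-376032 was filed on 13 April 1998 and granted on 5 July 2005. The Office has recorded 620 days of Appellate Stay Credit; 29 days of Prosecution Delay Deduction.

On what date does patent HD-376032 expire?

2021-02-15

(a) grant + 14 years → 5 July 2019.
(b) filing + 21 years → 13 April 2019.
Later of the two: 5 July 2019.
Appellate Stay Credit: +620 days → 16 March 2021.
Prosecution Delay Deduction: −29 days → 15 February 2021.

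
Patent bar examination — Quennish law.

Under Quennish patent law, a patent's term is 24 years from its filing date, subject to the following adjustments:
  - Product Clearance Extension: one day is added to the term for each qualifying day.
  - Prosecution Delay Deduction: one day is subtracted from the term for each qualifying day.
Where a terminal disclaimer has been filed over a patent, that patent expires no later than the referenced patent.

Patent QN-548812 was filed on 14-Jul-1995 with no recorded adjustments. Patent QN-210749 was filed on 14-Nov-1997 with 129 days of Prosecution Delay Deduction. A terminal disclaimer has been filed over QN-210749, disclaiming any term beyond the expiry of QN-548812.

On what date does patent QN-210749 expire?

2019-07-14

Natural term of QN-210749:
  Base: filing + 24 years → 14 November 2021.
  Prosecution Delay Deduction: −129 days → 8 July 2021.
Expiry of referenced patent QN-548812:
  Base: filing + 24 years → 14 July 2019.
Terminal disclaimer: QN-210749 expires on the earlier of 8 July 2021 and 14 July 2019.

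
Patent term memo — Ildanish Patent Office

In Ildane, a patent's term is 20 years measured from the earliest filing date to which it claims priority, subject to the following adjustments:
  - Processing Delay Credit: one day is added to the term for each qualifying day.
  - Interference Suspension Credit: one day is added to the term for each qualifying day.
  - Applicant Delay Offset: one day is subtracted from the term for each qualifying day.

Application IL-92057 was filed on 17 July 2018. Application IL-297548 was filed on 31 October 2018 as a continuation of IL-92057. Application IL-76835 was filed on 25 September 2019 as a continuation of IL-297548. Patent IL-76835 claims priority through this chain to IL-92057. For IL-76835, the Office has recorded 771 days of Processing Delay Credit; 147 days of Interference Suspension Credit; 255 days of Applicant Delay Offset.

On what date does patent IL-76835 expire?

May 10, 2040

Earliest priority filing: 17 July 2018.
Base term: 17 July 2018 + 20 years → 17 July 2038.
Processing Delay Credit: +771 days → 26 August 2040.
Interference Suspension Credit: +147 days → 20 January 2041.
Applicant Delay Offset: −255 days → 10 May 2040.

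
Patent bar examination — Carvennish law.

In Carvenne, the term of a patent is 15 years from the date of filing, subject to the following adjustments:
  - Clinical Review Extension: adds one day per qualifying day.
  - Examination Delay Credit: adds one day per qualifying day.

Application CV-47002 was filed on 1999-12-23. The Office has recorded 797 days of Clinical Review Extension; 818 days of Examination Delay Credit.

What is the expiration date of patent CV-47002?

Base term: filing date + 15 years → 23 December 2014.
Clinical Review Extension: +797 days → 27 February 2017.
Examination Delay Credit: +818 days → 26 May 2019.

2019-05-26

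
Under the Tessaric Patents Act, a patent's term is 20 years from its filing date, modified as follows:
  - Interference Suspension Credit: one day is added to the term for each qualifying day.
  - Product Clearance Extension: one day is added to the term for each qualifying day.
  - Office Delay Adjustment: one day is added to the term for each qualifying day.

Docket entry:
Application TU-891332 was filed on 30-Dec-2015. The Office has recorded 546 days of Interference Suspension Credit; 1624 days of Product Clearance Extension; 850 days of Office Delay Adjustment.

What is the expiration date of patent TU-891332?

2044-04-06

Base term: filing date + 20 years → 30 December 2035.
Interference Suspension Credit: +546 days → 28 June 2037.
Product Clearance Extension: +1624 days → 8 December 2041.
Office Delay Adjustment: +850 days → 6 April 2044.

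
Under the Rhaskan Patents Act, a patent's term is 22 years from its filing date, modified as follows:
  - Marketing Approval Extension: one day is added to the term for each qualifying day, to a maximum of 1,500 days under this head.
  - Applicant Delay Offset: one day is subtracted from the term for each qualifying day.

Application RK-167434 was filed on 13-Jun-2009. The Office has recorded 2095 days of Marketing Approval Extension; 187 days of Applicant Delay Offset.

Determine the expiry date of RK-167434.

2035-01-16

Base term: filing date + 22 years → 13 June 2031.
Marketing Approval Extension: 2095 days claimed exceeds the 1500-day cap, so +1500 days → 22 July 2035.
Applicant Delay Offset: −187 days → 16 January 2035.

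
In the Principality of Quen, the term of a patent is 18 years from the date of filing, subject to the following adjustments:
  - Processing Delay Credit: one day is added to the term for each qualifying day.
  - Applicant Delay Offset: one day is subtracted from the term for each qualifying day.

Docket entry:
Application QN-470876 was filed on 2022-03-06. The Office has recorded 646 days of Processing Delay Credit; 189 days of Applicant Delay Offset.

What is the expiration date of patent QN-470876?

Base term: filing date + 18 years → 6 March 2040.
Processing Delay Credit: +646 days → 12 December 2041.
Applicant Delay Offset: −189 days → 6 June 2041.

June 6, 2041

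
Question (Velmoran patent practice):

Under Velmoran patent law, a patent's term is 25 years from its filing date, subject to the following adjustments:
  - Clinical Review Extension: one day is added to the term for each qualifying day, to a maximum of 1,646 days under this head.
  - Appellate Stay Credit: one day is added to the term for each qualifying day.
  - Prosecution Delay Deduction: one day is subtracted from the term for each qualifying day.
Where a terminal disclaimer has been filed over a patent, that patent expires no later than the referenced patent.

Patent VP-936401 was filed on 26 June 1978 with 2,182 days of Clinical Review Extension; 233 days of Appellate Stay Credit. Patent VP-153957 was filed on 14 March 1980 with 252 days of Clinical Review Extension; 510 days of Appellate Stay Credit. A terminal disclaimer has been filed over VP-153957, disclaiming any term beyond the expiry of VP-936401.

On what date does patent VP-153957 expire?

Natural term of VP-153957:
  Base: filing + 25 years → 14 March 2005.
  Clinical Review Extension: 252 days (within the 1646-day cap) → +252 days → 21 November 2005.
  Appellate Stay Credit: +510 days → 15 April 2007.
Expiry of referenced patent VP-936401:
  Base: filing + 25 years → 26 June 2003.
  Clinical Review Extension: 2182 days claimed exceeds the 1646-day cap, so +1646 days → 28 December 2007.
  Appellate Stay Credit: +233 days → 17 August 2008.
Terminal disclaimer: VP-153957 expires on the earlier of 15 April 2007 and 17 August 2008.

April 15, 2007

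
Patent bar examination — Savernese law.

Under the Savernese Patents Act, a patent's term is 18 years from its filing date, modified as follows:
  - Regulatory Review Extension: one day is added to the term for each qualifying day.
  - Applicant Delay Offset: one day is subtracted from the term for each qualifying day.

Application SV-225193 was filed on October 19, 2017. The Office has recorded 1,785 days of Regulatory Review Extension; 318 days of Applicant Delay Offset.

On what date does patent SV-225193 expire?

2039-10-25

Base term: filing date + 18 years → 19 October 2035.
Regulatory Review Extension: +1785 days → 7 September 2040.
Applicant Delay Offset: −318 days → 25 October 2039.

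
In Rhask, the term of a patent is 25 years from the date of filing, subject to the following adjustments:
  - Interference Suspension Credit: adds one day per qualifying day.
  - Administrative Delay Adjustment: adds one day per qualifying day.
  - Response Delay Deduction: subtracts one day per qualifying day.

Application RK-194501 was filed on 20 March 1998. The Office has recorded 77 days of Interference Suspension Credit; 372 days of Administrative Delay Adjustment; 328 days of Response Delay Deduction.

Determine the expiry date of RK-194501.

2023-07-19

Base term: filing date + 25 years → 20 March 2023.
Interference Suspension Credit: +77 days → 5 June 2023.
Administrative Delay Adjustment: +372 days → 11 June 2024.
Response Delay Deduction: −328 days → 19 July 2023.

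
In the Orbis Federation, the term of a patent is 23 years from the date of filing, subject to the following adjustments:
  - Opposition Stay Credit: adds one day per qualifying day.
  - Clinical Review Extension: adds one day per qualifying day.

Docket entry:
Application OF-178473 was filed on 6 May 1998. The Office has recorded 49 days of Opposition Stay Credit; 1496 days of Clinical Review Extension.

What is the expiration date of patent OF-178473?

Base term: filing date + 23 years → 6 May 2021.
Opposition Stay Credit: +49 days → 24 June 2021.
Clinical Review Extension: +1496 days → 29 July 2025.

July 29, 2025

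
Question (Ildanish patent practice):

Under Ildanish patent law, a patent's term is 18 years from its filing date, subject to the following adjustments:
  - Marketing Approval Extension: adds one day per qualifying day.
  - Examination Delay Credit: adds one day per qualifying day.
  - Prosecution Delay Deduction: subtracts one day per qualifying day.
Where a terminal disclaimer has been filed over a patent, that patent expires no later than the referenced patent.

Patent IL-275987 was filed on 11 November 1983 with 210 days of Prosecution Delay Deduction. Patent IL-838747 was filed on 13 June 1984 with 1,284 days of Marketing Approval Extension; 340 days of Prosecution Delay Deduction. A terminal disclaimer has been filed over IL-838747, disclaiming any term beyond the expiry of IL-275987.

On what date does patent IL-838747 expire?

2001-04-15

Natural term of IL-838747:
  Base: filing + 18 years → 13 June 2002.
  Marketing Approval Extension: +1284 days → 18 December 2005.
  Prosecution Delay Deduction: −340 days → 12 January 2005.
Expiry of referenced patent IL-275987:
  Base: filing + 18 years → 11 November 2001.
  Prosecution Delay Deduction: −210 days → 15 April 2001.
Terminal disclaimer: IL-838747 expires on the earlier of 12 January 2005 and 15 April 2001.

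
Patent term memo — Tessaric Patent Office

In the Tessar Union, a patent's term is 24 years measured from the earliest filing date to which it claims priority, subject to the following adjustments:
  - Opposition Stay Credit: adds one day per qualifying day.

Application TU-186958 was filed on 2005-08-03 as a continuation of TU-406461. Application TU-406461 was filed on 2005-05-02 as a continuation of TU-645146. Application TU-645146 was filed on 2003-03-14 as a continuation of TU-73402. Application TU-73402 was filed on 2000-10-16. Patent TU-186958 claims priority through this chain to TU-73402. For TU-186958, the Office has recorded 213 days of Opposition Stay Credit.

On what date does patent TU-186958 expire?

May 17, 2025

Earliest priority filing: 16 October 2000.
Base term: 16 October 2000 + 24 years → 16 October 2024.
Opposition Stay Credit: +213 days → 17 May 2025.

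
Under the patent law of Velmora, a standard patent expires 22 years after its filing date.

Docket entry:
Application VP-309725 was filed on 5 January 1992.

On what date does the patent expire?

Filing date + 22 years → 5 January 2014.

January 5, 2014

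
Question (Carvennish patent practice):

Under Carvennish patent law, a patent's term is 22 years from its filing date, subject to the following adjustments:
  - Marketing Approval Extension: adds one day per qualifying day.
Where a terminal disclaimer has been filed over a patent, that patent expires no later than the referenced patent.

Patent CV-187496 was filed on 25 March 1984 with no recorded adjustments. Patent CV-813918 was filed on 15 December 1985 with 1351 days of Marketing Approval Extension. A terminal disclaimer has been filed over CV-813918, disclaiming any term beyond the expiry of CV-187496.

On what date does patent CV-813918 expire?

2006-03-25

Natural term of CV-813918:
  Base: filing + 22 years → 15 December 2007.
  Marketing Approval Extension: +1351 days → 27 August 2011.
Expiry of referenced patent CV-187496:
  Base: filing + 22 years → 25 March 2006.
Terminal disclaimer: CV-813918 expires on the earlier of 27 August 2011 and 25 March 2006.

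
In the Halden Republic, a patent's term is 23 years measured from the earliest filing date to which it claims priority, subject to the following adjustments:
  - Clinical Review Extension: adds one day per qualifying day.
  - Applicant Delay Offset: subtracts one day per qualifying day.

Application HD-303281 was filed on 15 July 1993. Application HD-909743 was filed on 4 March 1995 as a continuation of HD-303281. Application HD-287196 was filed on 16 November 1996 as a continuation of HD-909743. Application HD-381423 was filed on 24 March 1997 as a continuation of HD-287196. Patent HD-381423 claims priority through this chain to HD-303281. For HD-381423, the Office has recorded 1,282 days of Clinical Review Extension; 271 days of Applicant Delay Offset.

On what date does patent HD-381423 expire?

Earliest priority filing: 15 July 1993.
Base term: 15 July 1993 + 23 years → 15 July 2016.
Clinical Review Extension: +1282 days → 18 January 2020.
Applicant Delay Offset: −271 days → 22 April 2019.

2019-04-22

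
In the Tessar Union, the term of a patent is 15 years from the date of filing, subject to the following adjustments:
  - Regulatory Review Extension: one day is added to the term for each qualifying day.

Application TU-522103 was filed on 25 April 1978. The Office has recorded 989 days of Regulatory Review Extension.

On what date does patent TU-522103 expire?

Base term: filing date + 15 years → 25 April 1993.
Regulatory Review Extension: +989 days → 9 January 1996.

January 9, 1996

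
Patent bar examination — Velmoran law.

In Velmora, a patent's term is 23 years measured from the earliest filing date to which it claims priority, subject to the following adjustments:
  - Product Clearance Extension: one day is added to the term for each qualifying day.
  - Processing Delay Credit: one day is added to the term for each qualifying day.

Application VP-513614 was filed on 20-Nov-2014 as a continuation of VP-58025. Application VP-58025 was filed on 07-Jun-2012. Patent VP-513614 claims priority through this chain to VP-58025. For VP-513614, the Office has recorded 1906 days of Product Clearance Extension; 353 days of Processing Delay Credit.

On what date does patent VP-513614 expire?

Earliest priority filing: 7 June 2012.
Base term: 7 June 2012 + 23 years → 7 June 2035.
Product Clearance Extension: +1906 days → 25 August 2040.
Processing Delay Credit: +353 days → 13 August 2041.

August 13, 2041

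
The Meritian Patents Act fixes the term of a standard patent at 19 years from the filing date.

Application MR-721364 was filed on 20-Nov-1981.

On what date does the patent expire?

2000-11-20

Filing date + 19 years → 20 November 2000.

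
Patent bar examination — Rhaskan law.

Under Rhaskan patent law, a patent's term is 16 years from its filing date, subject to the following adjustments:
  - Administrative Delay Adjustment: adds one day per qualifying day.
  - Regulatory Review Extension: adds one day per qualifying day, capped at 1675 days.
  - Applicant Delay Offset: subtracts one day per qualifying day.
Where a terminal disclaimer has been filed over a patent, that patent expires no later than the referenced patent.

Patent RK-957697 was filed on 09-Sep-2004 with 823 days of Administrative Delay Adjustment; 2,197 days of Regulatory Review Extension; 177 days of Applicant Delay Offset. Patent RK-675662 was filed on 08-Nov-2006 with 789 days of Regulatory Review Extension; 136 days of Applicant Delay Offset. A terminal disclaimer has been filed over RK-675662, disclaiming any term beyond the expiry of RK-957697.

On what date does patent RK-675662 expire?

August 22, 2024

Natural term of RK-675662:
  Base: filing + 16 years → 8 November 2022.
  Regulatory Review Extension: 789 days (within the 1675-day cap) → +789 days → 5 January 2025.
  Applicant Delay Offset: −136 days → 22 August 2024.
Expiry of referenced patent RK-957697:
  Base: filing + 16 years → 9 September 2020.
  Administrative Delay Adjustment: +823 days → 11 December 2022.
  Regulatory Review Extension: 2197 days claimed exceeds the 1675-day cap, so +1675 days → 13 July 2027.
  Applicant Delay Offset: −177 days → 17 January 2027.
Terminal disclaimer: RK-675662 expires on the earlier of 22 August 2024 and 17 January 2027.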